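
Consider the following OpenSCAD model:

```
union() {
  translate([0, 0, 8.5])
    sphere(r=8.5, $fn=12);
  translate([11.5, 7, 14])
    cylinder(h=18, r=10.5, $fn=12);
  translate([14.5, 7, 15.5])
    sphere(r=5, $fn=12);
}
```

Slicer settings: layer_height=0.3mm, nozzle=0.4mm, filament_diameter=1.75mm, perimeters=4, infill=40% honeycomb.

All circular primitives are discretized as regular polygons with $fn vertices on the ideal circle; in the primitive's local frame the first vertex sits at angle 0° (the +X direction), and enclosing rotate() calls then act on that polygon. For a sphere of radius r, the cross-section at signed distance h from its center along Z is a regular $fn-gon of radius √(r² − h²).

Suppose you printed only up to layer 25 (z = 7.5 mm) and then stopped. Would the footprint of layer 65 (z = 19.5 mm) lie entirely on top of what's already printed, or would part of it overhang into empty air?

part overhangs

Compare the two slices. At z = 7.5: the sphere: section is a regular 12-gon, circumradius = √(r²−h²) = √(8.5²−1²) = 8.441 (area = (12/2)·8.441²·sin(360°/12) = 213.75 mm²); the cylinder at (11.5, 7) is not intersected at this z (z outside [14, 32]); the sphere at (14.5, 7) does not reach this height (|z−center|=8.000 > r=5); Merging all regions: only the r=8.5 sphere is present, so the union is just that shape — area = 213.75 mm². At z = 19.5: the sphere is not intersected at this z (|z−center|=11.000 > r=8.5); the r=10.5 cylinder at (11.5, 7) gives a regular 12-gon of circumradius 10.5 (constant along its height) (area = (12/2)·10.500²·sin(360°/12) = 330.75 mm²); the sphere at (14.5, 7): section is a regular 12-gon, circumradius = √(r²−h²) = √(5²−4²) = 3.000 (area = (12/2)·3.000²·sin(360°/12) = 27.00 mm²); Merging all regions: the r=5 sphere at (14.5, 7) lies entirely inside the r=10.5 cylinder at (11.5, 7), so the union is just the r=10.5 cylinder at (11.5, 7) — area = 330.75 mm². Checking containment: at z = 19.5 the cross-section extends beyond the z = 7.5 cross-section by about 286.95 mm².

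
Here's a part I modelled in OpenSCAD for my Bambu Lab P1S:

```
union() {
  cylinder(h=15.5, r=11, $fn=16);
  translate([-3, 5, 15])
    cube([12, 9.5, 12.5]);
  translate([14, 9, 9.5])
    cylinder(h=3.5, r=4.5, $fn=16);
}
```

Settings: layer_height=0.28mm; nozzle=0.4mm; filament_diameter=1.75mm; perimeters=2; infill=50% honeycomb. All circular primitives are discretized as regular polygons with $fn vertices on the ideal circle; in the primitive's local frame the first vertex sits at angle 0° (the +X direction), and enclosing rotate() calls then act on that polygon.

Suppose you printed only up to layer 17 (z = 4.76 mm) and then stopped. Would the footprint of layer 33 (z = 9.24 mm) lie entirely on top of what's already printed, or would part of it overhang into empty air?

entirely on top

Compare the two slices. At z = 4.76: the r=11 cylinder gives a regular 16-gon of circumradius 11 (constant along its height) (area = (16/2)·11.000²·sin(360°/16) = 370.44 mm²); the cube at (-3, 5) is absent (z outside [15, 27.5]); the cylinder at (14, 9) is not intersected at this z (z outside [9.5, 13]); Merging all regions: only the r=11 cylinder is present, so the union is just that shape — area = 370.44 mm². At z = 9.24: the cylinder: section is a regular 16-gon, circumradius r=11 (area = (16/2)·11.000²·sin(360°/16) = 370.44 mm²); the cube at (-3, 5) is absent (z outside [15, 27.5]); the cylinder at (14, 9) does not reach this height (z outside [9.5, 13]); Combining (union): only the r=11 cylinder is present, so the union is just that shape — area = 370.44 mm². Checking containment: the cross-section at z = 9.24 is a subset of the cross-section at z = 4.76.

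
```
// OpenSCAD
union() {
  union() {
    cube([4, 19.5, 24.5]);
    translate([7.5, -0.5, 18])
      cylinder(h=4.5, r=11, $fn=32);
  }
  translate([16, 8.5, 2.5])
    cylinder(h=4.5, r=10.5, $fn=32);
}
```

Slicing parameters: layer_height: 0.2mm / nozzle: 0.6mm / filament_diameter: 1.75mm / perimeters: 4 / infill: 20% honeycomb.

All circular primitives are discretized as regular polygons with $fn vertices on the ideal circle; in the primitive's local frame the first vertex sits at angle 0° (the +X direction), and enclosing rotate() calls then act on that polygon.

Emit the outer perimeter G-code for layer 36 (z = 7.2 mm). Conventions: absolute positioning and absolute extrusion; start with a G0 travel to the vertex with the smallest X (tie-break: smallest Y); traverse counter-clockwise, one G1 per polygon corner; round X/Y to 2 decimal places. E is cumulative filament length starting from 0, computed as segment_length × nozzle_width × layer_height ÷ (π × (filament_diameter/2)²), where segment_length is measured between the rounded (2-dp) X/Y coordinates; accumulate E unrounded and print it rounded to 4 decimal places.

At z = 7.2 mm: the cube (footprint 4×19.5) is included at this height; the cylinder at (7.5, -0.5) is absent (z outside [18, 22.5]); Combining (union): only the 4×19.5 cube is present, so the union is just that shape — 1 connected region; the cylinder at (16, 8.5) is not intersected at this z (z outside [2.5, 7]); Combining (union): only the result so far is present, so the union is just that shape — 1 connected region. The outline is a single polygon with 4 vertices. Extrusion per mm of travel: 0.6 × 0.2 / (π × 0.875²) = 0.049890. Accumulating E over each segment gives final E = 2.3448.

G0 X0.00 Y0.00 Z7.20
G1 X4.00 Y0.00 E0.1996
G1 X4.00 Y19.50 E1.1724
G1 X0.00 Y19.50 E1.3720
G1 X0.00 Y0.00 E2.3448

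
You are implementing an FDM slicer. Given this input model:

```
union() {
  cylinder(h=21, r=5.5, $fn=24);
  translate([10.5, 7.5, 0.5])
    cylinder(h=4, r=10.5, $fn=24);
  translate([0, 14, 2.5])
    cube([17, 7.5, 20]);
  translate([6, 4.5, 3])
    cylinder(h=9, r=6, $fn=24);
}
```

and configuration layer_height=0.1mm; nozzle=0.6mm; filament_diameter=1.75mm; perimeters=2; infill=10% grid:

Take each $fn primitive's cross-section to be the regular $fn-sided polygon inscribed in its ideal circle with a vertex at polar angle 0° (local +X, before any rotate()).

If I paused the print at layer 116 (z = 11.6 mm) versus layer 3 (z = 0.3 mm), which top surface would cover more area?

layer 116 (z = 11.6 mm)

Layer 116 (z = 11.6): the cylinder: section is a regular 24-gon, circumradius r=5.5 (area = (24/2)·5.500²·sin(360°/24) = 93.95 mm²); the cylinder at (10.5, 7.5) is not intersected at this z (z outside [0.5, 4.5]); the cube at (0, 14) (footprint 17×7.5) is included at this height (area 127.50 mm²); the r=6 cylinder at (6, 4.5) gives a regular 24-gon of circumradius 6 (constant along its height) (area = (24/2)·6.000²·sin(360°/24) = 111.81 mm²); Combining (union): the regions partially overlap — summed areas 333.26 mm² minus the doubly-counted overlap 23.51 mm² gives 309.75 mm² — area = 309.75 mm². So its area = 309.75 mm². Layer 3 (z = 0.3): the r=5.5 cylinder gives a regular 24-gon of circumradius 5.5 (constant along its height) (area = (24/2)·5.500²·sin(360°/24) = 93.95 mm²); the cylinder at (10.5, 7.5) is absent (z outside [0.5, 4.5]); the cube at (0, 14) is absent (z outside [2.5, 22.5]); the cylinder at (6, 4.5) is not intersected at this z (z outside [3, 12]); Merging all regions: only the r=5.5 cylinder is present, so the union is just that shape — area = 93.95 mm². So its area = 93.95 mm². Layer 116 is larger (309.75 vs 93.95 mm²).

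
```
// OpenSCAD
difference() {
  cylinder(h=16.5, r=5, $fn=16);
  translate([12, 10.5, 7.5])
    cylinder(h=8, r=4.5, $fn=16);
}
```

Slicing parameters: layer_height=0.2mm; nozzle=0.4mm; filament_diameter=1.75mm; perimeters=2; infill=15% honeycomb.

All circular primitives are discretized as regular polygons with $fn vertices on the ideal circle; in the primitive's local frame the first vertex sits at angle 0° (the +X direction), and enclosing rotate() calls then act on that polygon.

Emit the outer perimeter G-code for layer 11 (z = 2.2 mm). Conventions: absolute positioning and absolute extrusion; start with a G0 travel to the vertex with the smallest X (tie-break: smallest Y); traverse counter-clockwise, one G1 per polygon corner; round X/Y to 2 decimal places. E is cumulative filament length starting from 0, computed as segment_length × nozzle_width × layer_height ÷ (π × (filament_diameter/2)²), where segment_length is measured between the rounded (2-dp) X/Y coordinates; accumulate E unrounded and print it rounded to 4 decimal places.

At z = 2.2 mm: the r=5 cylinder gives a regular 16-gon of circumradius 5 (constant along its height); the cylinder at (12, 10.5) is absent (z outside [7.5, 15.5]); Taking the first minus the rest: none of the subtracted shapes is present at this height, so the r=5 cylinder is unchanged — 1 connected region. The outline is a single polygon with 16 vertices. Extrusion per mm of travel: 0.4 × 0.2 / (π × 0.875²) = 0.033260. Accumulating E over each segment gives final E = 1.0385.

G0 X-5.00 Y0.00 Z2.20
G1 X-4.62 Y-1.91 E0.0648
G1 X-3.54 Y-3.54 E0.1298
G1 X-1.91 Y-4.62 E0.1948
G1 X0.00 Y-5.00 E0.2596
G1 X1.91 Y-4.62 E0.3244
G1 X3.54 Y-3.54 E0.3894
G1 X4.62 Y-1.91 E0.4545
G1 X5.00 Y0.00 E0.5192
G1 X4.62 Y1.91 E0.5840
G1 X3.54 Y3.54 E0.6490
G1 X1.91 Y4.62 E0.7141
G1 X0.00 Y5.00 E0.7788
G1 X-1.91 Y4.62 E0.8436
G1 X-3.54 Y3.54 E0.9086
G1 X-4.62 Y1.91 E0.9737
G1 X-5.00 Y0.00 E1.0385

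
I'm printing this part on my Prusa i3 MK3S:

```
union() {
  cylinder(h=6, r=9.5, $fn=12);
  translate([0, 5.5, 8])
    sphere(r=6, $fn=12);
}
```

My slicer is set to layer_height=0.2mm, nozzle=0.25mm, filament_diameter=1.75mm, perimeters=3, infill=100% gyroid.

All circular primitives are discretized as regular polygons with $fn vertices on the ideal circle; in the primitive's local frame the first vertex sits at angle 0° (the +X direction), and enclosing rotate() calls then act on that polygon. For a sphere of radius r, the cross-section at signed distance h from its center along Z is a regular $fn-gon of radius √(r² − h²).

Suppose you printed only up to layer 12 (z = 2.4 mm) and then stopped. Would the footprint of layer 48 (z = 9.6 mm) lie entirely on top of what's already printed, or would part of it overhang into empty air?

part overhangs

Compare the two slices. At z = 2.4: the cylinder: section is a regular 12-gon, circumradius r=9.5 (area = (12/2)·9.500²·sin(360°/12) = 270.75 mm²); the r=6 sphere at (0, 5.5) contributes a regular 12-gon of circumradius √(6²−5.6²) = 2.154 (area = (12/2)·2.154²·sin(360°/12) = 13.92 mm²); Combining (union): the r=6 sphere at (0, 5.5) lies entirely inside the r=9.5 cylinder, so the union is just the r=9.5 cylinder — area = 270.75 mm². At z = 9.6: the cylinder is not intersected at this z (z outside [0, 6]); the sphere at (0, 5.5): section is a regular 12-gon, circumradius = √(r²−h²) = √(6²−1.6²) = 5.783 (area = (12/2)·5.783²·sin(360°/12) = 100.32 mm²); Combining (union): only the r=6 sphere at (0, 5.5) is present, so the union is just that shape — area = 100.32 mm². Checking containment: at z = 9.6 the cross-section extends beyond the z = 2.4 cross-section by about 14.69 mm².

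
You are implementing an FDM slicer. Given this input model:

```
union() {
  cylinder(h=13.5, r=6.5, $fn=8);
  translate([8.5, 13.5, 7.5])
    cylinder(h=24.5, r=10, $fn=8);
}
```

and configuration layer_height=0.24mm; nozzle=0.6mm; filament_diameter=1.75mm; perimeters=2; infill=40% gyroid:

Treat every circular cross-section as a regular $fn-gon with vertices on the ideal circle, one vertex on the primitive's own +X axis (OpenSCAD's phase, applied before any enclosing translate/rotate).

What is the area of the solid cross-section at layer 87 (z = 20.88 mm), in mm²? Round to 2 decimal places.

282.84 mm²

At z = 20.88 mm: the cylinder does not reach this height (z outside [0, 13.5]); the r=10 cylinder at (8.5, 13.5) contributes a regular 8-gon of circumradius 10 (area = (8/2)·10.000²·sin(360°/8) = 282.84 mm²); Merging all regions: only the r=10 cylinder at (8.5, 13.5) is present, so the union is just that shape — area = 282.84 mm². Overall, the cross-section is a single solid region. Net area = 282.84 mm².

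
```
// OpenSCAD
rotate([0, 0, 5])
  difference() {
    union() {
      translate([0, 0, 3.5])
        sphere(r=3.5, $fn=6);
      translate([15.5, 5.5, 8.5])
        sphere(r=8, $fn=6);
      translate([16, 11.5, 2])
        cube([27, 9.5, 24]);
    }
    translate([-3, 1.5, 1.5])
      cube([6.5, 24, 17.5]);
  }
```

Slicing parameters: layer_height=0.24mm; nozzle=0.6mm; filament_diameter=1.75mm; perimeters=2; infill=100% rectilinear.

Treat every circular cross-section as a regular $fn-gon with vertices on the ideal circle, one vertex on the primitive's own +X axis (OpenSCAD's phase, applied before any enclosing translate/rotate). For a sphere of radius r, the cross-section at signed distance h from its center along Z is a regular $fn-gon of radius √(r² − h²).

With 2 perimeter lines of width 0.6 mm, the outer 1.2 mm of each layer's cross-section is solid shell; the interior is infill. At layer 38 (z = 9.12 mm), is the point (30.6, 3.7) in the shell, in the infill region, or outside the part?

outside

At z = 9.12 mm: the sphere is not intersected at this z (|z−center|=5.620 > r=3.5); the sphere at (15.5, 5.5): section is a regular 6-gon, circumradius = √(r²−h²) = √(8²−0.62²) = 7.976; the 27×9.5 cube at (16, 11.5) contributes its full rectangle; Taking the union: the regions partially overlap (shared area 3.40 mm²), so overlapping operands fuse into one piece — 1 connected region; the cube at (-3, 1.5) is present — its section is the full 6.5×24 rectangle; After the difference (first − rest): starting from that combined region, the 6.5×24 cube at (-3, 1.5) misses the remaining region (no effect) — 1 connected region; (whole slice rotated 5° about Z — lengths, areas and connectivity unchanged). Overall, the cross-section is a single solid region. Undo the 5° rotation: the query point maps to (30.806, 1.019) in the un-rotated model frame. The nearest boundary edge runs (23.48, 5.50)→(19.49, -1.41); distance from the point to it = 8.59 mm. The point is not inside any of the regions above, so it lies outside the cross-section (8.59 mm from the nearest boundary).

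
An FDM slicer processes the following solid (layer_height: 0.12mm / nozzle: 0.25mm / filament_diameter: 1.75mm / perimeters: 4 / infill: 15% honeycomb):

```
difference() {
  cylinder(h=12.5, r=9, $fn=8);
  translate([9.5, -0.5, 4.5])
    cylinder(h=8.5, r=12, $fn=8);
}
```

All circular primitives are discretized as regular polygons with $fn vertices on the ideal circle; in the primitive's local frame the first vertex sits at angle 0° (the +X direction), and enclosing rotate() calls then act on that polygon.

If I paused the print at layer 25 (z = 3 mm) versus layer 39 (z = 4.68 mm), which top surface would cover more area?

layer 25 (z = 3 mm)

Layer 25 (z = 3): the r=9 cylinder contributes a regular 8-gon of circumradius 9 (area = (8/2)·9.000²·sin(360°/8) = 229.10 mm²); the cylinder at (9.5, -0.5) does not reach this height (z outside [4.5, 13]); Taking the first minus the rest: none of the subtracted shapes is present at this height, so the r=9 cylinder is unchanged — area = 229.10 mm². So its area = 229.10 mm². Layer 39 (z = 4.68): the cylinder: section is a regular 8-gon, circumradius r=9 (area = (8/2)·9.000²·sin(360°/8) = 229.10 mm²); the r=12 cylinder at (9.5, -0.5) contributes a regular 8-gon of circumradius 12 (area = (8/2)·12.000²·sin(360°/8) = 407.29 mm²); Taking the first minus the rest: starting from the r=9 cylinder (229.10 mm²), the r=12 cylinder at (9.5, -0.5) partially overlaps it — only the 126.29 mm² overlap (of its 407.29 mm²) is removed, clipping the outline — area = 102.81 mm². So its area = 102.81 mm². Layer 25 is larger (229.10 vs 102.81 mm²).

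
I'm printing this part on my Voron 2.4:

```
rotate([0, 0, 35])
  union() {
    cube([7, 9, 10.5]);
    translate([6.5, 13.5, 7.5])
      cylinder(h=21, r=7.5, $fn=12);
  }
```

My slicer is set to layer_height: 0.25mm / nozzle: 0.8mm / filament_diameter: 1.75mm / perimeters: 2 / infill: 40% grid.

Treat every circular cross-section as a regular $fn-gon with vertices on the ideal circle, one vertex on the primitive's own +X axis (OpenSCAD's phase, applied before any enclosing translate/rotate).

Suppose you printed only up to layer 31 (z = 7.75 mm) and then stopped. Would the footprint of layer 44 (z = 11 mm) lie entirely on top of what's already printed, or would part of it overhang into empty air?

Compare the two slices. At z = 7.75: the cube (footprint 7×9) is included at this height (area 63.00 mm²); the cylinder at (6.5, 13.5): section is a regular 12-gon, circumradius r=7.5 (area = (12/2)·7.500²·sin(360°/12) = 168.75 mm²); Merging all regions: the regions partially overlap — summed areas 231.75 mm² minus the doubly-counted overlap 12.82 mm² gives 218.93 mm² — area = 218.93 mm²; (rotated 35° about Z; rotation is an isometry so areas/perimeters/island counts are preserved). At z = 11: the cube does not reach this height (z outside [0, 10.5]); the cylinder at (6.5, 13.5): section is a regular 12-gon, circumradius r=7.5 (area = (12/2)·7.500²·sin(360°/12) = 168.75 mm²); Taking the union: only the r=7.5 cylinder at (6.5, 13.5) is present, so the union is just that shape — area = 168.75 mm²; (whole slice rotated 35° about Z — lengths, areas and connectivity unchanged). Checking containment: the cross-section at z = 11 is a subset of the cross-section at z = 7.75.

entirely on top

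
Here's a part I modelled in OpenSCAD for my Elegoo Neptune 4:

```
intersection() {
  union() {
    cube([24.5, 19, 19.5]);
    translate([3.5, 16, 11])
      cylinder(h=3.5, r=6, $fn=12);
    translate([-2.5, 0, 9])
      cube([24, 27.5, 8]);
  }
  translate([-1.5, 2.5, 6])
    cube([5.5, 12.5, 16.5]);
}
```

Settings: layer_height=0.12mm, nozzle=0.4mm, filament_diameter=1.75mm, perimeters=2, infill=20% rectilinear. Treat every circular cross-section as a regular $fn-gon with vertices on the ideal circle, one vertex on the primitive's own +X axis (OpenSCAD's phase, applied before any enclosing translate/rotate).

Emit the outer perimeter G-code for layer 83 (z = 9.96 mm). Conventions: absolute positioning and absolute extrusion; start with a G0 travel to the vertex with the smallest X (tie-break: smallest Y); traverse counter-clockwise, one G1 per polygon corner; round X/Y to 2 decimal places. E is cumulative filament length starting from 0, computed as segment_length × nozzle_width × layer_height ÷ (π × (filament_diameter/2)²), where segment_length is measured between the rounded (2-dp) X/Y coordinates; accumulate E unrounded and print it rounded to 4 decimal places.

G0 X-1.50 Y2.50 Z9.96
G1 X4.00 Y2.50 E0.1098
G1 X4.00 Y15.00 E0.3592
G1 X-1.50 Y15.00 E0.4690
G1 X-1.50 Y2.50 E0.7184

At z = 9.96 mm: the cube (footprint 24.5×19) is included at this height; the cylinder at (3.5, 16) does not reach this height (z outside [11, 14.5]); the cube at (-2.5, 0) (footprint 24×27.5) is included at this height; Taking the union: the regions partially overlap (shared area 408.50 mm²), so overlapping operands fuse into one piece — 1 connected region; the cube at (-1.5, 2.5) (footprint 5.5×12.5) is included at this height; Taking the intersection: the 5.5×12.5 cube at (-1.5, 2.5) lies inside that combined region, so the common part is the 5.5×12.5 cube at (-1.5, 2.5) itself — 1 connected region. The outline is a single polygon with 4 vertices. Extrusion per mm of travel: 0.4 × 0.12 / (π × 0.875²) = 0.019956. Accumulating E over each segment gives final E = 0.7184.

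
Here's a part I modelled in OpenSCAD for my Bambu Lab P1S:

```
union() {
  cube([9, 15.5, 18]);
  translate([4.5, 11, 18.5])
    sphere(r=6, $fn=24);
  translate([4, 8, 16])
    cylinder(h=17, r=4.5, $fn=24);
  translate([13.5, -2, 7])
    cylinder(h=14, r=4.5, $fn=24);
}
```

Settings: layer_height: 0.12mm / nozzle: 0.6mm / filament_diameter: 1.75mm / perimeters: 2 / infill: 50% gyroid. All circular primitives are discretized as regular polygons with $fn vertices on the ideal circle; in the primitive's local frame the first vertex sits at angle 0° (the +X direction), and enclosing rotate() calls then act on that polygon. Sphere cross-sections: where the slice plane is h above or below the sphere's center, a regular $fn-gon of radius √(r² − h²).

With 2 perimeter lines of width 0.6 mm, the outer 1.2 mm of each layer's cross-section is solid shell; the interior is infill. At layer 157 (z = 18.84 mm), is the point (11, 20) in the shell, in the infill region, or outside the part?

At z = 18.84 mm: the cube is absent (z outside [0, 18]); the r=6 sphere at (4.5, 11) slices to a regular 24-gon of circumradius 5.990 (√(r²−h²) with h=0.34 from center); the r=4.5 cylinder at (4, 8) contributes a regular 24-gon of circumradius 4.5; the r=4.5 cylinder at (13.5, -2) gives a regular 24-gon of circumradius 4.5 (constant along its height); Merging all regions: the regions partially overlap (shared area 51.90 mm²), so overlapping operands fuse into one piece — 2 connected regions. Overall, the cross-section has 2 separate islands. The nearest boundary edge runs (7.50, 16.19)→(8.74, 15.24); distance from the point to it = 5.16 mm. The point is not inside any of the regions above, so it lies outside the cross-section (5.16 mm from the nearest boundary).

outside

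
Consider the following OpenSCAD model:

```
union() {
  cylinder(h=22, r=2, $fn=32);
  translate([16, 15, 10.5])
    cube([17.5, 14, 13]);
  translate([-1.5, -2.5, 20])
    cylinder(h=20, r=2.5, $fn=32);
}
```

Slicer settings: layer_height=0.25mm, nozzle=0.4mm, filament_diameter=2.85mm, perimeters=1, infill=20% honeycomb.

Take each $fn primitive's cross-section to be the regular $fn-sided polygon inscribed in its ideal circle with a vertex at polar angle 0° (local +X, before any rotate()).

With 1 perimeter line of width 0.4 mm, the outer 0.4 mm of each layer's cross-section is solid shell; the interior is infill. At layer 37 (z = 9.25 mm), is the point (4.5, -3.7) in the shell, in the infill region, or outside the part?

outside

At z = 9.25 mm: the r=2 cylinder contributes a regular 32-gon of circumradius 2; the cube at (16, 15) is absent (z outside [10.5, 23.5]); the cylinder at (-1.5, -2.5) is not intersected at this z (z outside [20, 40]); Taking the union: only the r=2 cylinder is present, so the union is just that shape — 1 connected region. Overall, the cross-section is a single solid region. The nearest boundary edge runs (1.41, -1.41)→(1.66, -1.11); distance from the point to it = 3.84 mm. The point is not inside any of the regions above, so it lies outside the cross-section (3.84 mm from the nearest boundary).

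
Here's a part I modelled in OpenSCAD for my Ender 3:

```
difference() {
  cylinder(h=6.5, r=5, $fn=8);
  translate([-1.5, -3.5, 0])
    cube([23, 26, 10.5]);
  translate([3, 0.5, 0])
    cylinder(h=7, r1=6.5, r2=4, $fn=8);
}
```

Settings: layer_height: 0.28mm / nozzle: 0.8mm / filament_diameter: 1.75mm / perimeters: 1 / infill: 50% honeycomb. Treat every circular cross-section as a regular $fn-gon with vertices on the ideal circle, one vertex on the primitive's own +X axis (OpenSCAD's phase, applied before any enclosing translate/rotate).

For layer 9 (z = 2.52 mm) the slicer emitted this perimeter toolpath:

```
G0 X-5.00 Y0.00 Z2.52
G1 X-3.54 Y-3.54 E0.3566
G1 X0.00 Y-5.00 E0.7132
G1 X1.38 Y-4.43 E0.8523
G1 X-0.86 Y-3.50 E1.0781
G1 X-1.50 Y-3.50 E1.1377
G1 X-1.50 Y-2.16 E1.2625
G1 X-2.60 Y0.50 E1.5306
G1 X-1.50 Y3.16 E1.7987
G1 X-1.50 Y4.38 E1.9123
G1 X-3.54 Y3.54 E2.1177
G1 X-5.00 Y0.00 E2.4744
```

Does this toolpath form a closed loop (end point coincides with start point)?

yes

Start point (G0): (-5.00, 0.00). End point (last G1): the path returns to the start — closed.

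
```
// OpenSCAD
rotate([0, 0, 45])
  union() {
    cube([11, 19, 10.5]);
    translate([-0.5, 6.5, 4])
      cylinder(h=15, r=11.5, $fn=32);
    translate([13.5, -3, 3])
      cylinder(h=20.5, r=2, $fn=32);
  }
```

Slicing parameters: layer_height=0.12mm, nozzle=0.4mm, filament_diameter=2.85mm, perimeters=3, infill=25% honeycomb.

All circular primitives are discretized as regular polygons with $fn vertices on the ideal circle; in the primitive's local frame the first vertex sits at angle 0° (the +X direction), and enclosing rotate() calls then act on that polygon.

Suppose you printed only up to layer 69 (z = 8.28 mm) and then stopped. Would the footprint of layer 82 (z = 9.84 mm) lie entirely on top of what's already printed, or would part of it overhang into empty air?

entirely on top

Compare the two slices. At z = 8.28: the cube is present — its section is the full 11×19 rectangle (area 209.00 mm²); the r=11.5 cylinder at (-0.5, 6.5) contributes a regular 32-gon of circumradius 11.5 (area = (32/2)·11.500²·sin(360°/32) = 412.81 mm²); the r=2 cylinder at (13.5, -3) contributes a regular 32-gon of circumradius 2 (area = (32/2)·2.000²·sin(360°/32) = 12.49 mm²); Taking the union: the regions partially overlap — summed areas 634.30 mm² minus the doubly-counted overlap 164.52 mm² gives 469.78 mm² — area = 469.78 mm²; (whole slice rotated 45° about Z — lengths, areas and connectivity unchanged). At z = 9.84: the 11×19 cube contributes its full rectangle (area 209.00 mm²); the r=11.5 cylinder at (-0.5, 6.5) contributes a regular 32-gon of circumradius 11.5 (area = (32/2)·11.500²·sin(360°/32) = 412.81 mm²); the cylinder at (13.5, -3): section is a regular 32-gon, circumradius r=2 (area = (32/2)·2.000²·sin(360°/32) = 12.49 mm²); Taking the union: the regions partially overlap — summed areas 634.30 mm² minus the doubly-counted overlap 164.52 mm² gives 469.78 mm² — area = 469.78 mm²; (rotated 45° about Z; rotation is an isometry so areas/perimeters/island counts are preserved). Checking containment: the cross-section at z = 9.84 is a subset of the cross-section at z = 8.28.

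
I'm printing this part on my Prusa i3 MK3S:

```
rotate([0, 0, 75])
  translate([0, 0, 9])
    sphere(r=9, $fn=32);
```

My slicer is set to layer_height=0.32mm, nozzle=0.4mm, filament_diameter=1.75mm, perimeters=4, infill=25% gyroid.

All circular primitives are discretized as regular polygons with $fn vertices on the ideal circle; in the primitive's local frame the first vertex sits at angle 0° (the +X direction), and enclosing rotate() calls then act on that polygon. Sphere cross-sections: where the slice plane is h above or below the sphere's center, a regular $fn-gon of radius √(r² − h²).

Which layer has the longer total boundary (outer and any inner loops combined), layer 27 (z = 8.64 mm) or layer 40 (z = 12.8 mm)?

layer 27 (z = 8.64 mm)

Layer 27 (z = 8.64): the r=9 sphere contributes a regular 32-gon of circumradius √(9²−0.36²) = 8.993 (perimeter = 2·32·8.993·sin(180°/32) = 56.41 mm); (rotated 75° about Z; rotation is an isometry so areas/perimeters/island counts are preserved). So its perimeter = 56.41 mm. Layer 40 (z = 12.8): the r=9 sphere slices to a regular 32-gon of circumradius 8.158 (√(r²−h²) with h=3.8 from center) (perimeter = 2·32·8.158·sin(180°/32) = 51.18 mm); (rotated 75° about Z; rotation is an isometry so areas/perimeters/island counts are preserved). So its perimeter = 51.18 mm. Layer 27 is larger (56.41 vs 51.18 mm).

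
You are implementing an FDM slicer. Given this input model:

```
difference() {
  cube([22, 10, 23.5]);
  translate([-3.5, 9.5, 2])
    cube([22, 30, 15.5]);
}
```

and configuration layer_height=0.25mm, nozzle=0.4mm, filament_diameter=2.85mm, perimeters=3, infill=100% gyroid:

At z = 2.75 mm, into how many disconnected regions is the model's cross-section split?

1

At z = 2.75 mm: the cube (footprint 22×10) is included at this height; the cube at (-3.5, 9.5) (footprint 22×30) is included at this height; After the difference (first − rest): starting from the 22×10 cube, the 22×30 cube at (-3.5, 9.5) partially overlaps it — only the 9.25 mm² overlap (of its 660.00 mm²) is removed, clipping the outline — 1 connected region. The result has 1 disconnected region.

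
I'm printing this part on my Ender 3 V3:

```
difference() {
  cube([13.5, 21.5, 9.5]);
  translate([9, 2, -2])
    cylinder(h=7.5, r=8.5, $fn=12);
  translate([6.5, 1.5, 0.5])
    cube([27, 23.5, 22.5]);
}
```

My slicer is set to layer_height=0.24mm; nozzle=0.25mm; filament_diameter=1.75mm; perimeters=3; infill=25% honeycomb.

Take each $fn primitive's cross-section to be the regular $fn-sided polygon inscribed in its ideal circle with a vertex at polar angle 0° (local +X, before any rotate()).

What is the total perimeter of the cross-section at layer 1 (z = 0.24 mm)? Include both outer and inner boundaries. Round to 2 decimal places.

At z = 0.24 mm: the 13.5×21.5 cube contributes its full rectangle (perimeter 70.00 mm); the cylinder at (9, 2): section is a regular 12-gon, circumradius r=8.5 (perimeter = 2·12·8.500·sin(180°/12) = 52.80 mm); the cube at (6.5, 1.5) is absent (z outside [0.5, 23]); After the difference (first − rest): starting from the 13.5×21.5 cube, the r=8.5 cylinder at (9, 2) partially overlaps it — only the 115.17 mm² overlap (of its 216.75 mm²) is removed, clipping the outline — boundary = 68.45 mm. Overall, the cross-section is a single solid region. Total boundary length (outer) = 68.45 mm.

68.45 mm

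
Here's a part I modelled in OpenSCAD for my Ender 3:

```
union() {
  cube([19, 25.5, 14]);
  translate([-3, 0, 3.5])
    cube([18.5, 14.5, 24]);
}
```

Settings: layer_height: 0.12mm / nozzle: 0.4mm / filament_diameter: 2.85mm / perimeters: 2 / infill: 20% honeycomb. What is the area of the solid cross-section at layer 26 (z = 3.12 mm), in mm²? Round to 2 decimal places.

484.50 mm²

At z = 3.12 mm: the cube is present — its section is the full 19×25.5 rectangle (area 484.50 mm²); the cube at (-3, 0) is not intersected at this z (z outside [3.5, 27.5]); Taking the union: only the 19×25.5 cube is present, so the union is just that shape — area = 484.50 mm². Overall, the cross-section is a single solid region. Net area = 484.50 mm².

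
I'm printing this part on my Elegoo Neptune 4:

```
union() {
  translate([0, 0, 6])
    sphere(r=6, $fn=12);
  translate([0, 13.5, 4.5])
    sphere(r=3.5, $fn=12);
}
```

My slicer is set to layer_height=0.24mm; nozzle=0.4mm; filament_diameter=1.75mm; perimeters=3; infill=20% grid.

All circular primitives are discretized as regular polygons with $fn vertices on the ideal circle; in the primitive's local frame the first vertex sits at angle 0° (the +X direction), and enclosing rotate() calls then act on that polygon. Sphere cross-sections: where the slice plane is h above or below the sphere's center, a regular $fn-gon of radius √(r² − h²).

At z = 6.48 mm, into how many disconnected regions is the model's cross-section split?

At z = 6.48 mm: the r=6 sphere contributes a regular 12-gon of circumradius √(6²−0.48²) = 5.981; the sphere at (0, 13.5): section is a regular 12-gon, circumradius = √(r²−h²) = √(3.5²−1.98²) = 2.886; Merging all regions: the 2 present regions are separate (no shared area or edge), so areas and boundary lengths simply add and each stays a separate island — 2 connected regions. The result has 2 disconnected regions.

2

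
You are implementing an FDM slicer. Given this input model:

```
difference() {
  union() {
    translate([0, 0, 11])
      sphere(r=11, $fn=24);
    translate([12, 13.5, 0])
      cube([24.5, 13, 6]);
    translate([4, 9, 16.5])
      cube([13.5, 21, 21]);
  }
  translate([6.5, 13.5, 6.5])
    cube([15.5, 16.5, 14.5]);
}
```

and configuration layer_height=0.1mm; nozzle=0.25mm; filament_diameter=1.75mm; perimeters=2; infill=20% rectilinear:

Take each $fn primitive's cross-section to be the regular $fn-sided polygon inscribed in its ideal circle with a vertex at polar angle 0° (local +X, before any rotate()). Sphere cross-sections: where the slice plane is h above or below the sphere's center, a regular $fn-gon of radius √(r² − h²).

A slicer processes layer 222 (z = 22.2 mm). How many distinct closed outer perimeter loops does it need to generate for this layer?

1

At z = 22.2 mm: the sphere is absent (|z−center|=11.200 > r=11); the cube at (12, 13.5) is absent (z outside [0, 6]); the cube at (4, 9) (footprint 13.5×21) is included at this height; Combining (union): only the 13.5×21 cube at (4, 9) is present, so the union is just that shape — 1 connected region; the cube at (6.5, 13.5) is not intersected at this z (z outside [6.5, 21]); Subtracting the remaining from the first: none of the subtracted shapes is present at this height, so that combined region is unchanged — 1 connected region. The result has 1 disconnected region.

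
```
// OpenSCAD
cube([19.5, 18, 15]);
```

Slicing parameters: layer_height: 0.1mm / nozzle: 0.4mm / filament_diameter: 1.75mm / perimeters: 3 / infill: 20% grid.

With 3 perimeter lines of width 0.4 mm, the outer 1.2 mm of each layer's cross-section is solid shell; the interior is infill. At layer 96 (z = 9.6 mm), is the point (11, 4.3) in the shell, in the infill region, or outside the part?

At z = 9.6 mm: the cube is present — its section is the full 19.5×18 rectangle. Overall, the cross-section is a single solid region. The nearest boundary edge runs (0.00, 0.00)→(19.50, 0.00); distance from the point to it = 4.30 mm. The point is inside the cross-section and 4.30 mm from the nearest boundary — more than the 1.2 mm shell width (3 × 0.4), so it's in the infill interior.

infill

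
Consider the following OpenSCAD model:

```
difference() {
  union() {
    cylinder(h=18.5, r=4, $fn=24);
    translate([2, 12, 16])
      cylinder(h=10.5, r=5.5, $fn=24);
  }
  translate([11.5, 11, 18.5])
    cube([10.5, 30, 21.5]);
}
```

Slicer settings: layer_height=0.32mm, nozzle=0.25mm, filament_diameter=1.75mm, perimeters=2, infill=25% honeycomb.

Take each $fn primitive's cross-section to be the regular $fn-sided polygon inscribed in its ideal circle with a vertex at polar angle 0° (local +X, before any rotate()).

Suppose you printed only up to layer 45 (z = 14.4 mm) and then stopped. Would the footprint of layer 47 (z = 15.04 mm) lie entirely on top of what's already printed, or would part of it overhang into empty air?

Compare the two slices. At z = 14.4: the r=4 cylinder contributes a regular 24-gon of circumradius 4 (area = (24/2)·4.000²·sin(360°/24) = 49.69 mm²); the cylinder at (2, 12) is not intersected at this z (z outside [16, 26.5]); Taking the union: only the r=4 cylinder is present, so the union is just that shape — area = 49.69 mm²; the cube at (11.5, 11) is not intersected at this z (z outside [18.5, 40]); Subtracting the remaining from the first: none of the subtracted shapes is present at this height, so that combined region is unchanged — area = 49.69 mm². At z = 15.04: the cylinder: section is a regular 24-gon, circumradius r=4 (area = (24/2)·4.000²·sin(360°/24) = 49.69 mm²); the cylinder at (2, 12) is not intersected at this z (z outside [16, 26.5]); Combining (union): only the r=4 cylinder is present, so the union is just that shape — area = 49.69 mm²; the cube at (11.5, 11) is not intersected at this z (z outside [18.5, 40]); Subtracting the remaining from the first: none of the subtracted shapes is present at this height, so the result so far is unchanged — area = 49.69 mm². Checking containment: the cross-section at z = 15.04 is a subset of the cross-section at z = 14.4.

entirely on top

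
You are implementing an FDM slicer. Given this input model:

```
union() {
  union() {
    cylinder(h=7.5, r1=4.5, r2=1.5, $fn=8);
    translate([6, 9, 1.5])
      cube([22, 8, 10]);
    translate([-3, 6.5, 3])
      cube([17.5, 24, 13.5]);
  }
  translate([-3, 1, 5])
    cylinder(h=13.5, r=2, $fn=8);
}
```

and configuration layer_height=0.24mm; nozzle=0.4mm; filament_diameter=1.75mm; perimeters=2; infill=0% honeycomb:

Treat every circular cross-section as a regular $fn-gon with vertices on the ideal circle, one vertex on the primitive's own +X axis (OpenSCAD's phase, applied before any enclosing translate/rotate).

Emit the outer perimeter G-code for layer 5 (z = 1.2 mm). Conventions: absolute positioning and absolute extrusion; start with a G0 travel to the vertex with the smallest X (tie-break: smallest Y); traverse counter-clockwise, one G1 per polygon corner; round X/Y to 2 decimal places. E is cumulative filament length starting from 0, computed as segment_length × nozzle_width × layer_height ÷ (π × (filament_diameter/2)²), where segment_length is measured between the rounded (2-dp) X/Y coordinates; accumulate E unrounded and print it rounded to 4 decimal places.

At z = 1.2 mm: the cone: at t=0.160 of its height the radius interpolates to r₁+(r₂−r₁)t = 4.020, giving a regular 8-gon of that circumradius; the cube at (6, 9) is not intersected at this z (z outside [1.5, 11.5]); the cube at (-3, 6.5) is not intersected at this z (z outside [3, 16.5]); Merging all regions: only the cone is present, so the union is just that shape — 1 connected region; the cylinder at (-3, 1) is absent (z outside [5, 18.5]); Merging all regions: only that combined region is present, so the union is just that shape — 1 connected region. The outline is a single polygon with 8 vertices. Extrusion per mm of travel: 0.4 × 0.24 / (π × 0.875²) = 0.039912. Accumulating E over each segment gives final E = 0.9820.

G0 X-4.02 Y0.00 Z1.20
G1 X-2.84 Y-2.84 E0.1227
G1 X0.00 Y-4.02 E0.2455
G1 X2.84 Y-2.84 E0.3682
G1 X4.02 Y0.00 E0.4910
G1 X2.84 Y2.84 E0.6137
G1 X0.00 Y4.02 E0.7365
G1 X-2.84 Y2.84 E0.8592
G1 X-4.02 Y0.00 E0.9820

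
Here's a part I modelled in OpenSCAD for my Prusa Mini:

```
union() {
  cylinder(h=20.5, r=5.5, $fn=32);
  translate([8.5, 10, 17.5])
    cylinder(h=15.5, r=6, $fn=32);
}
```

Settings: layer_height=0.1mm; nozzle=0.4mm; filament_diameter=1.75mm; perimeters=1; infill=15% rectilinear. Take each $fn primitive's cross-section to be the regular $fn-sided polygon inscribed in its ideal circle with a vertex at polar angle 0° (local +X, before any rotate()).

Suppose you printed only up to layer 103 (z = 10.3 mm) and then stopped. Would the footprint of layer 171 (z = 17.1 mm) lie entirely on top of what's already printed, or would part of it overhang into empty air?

Compare the two slices. At z = 10.3: the r=5.5 cylinder gives a regular 32-gon of circumradius 5.5 (constant along its height) (area = (32/2)·5.500²·sin(360°/32) = 94.42 mm²); the cylinder at (8.5, 10) is absent (z outside [17.5, 33]); Combining (union): only the r=5.5 cylinder is present, so the union is just that shape — area = 94.42 mm². At z = 17.1: the cylinder: section is a regular 32-gon, circumradius r=5.5 (area = (32/2)·5.500²·sin(360°/32) = 94.42 mm²); the cylinder at (8.5, 10) is absent (z outside [17.5, 33]); Combining (union): only the r=5.5 cylinder is present, so the union is just that shape — area = 94.42 mm². Checking containment: the cross-section at z = 17.1 is a subset of the cross-section at z = 10.3.

entirely on top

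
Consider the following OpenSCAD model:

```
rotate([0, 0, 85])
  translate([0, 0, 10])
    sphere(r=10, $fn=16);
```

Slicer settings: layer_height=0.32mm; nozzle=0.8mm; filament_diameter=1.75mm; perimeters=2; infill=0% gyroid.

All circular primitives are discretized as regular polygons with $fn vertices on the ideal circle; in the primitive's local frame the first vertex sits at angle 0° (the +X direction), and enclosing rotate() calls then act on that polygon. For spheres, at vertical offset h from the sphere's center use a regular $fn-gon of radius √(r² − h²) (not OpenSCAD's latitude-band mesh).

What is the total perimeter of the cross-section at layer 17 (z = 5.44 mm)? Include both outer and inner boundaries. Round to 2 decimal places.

At z = 5.44 mm: the sphere: section is a regular 16-gon, circumradius = √(r²−h²) = √(10²−4.56²) = 8.900 (perimeter = 2·16·8.900·sin(180°/16) = 55.56 mm); (whole slice rotated 85° about Z — lengths, areas and connectivity unchanged). Overall, the cross-section is a single solid region. Total boundary length (outer) = 55.56 mm.

55.56 mm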